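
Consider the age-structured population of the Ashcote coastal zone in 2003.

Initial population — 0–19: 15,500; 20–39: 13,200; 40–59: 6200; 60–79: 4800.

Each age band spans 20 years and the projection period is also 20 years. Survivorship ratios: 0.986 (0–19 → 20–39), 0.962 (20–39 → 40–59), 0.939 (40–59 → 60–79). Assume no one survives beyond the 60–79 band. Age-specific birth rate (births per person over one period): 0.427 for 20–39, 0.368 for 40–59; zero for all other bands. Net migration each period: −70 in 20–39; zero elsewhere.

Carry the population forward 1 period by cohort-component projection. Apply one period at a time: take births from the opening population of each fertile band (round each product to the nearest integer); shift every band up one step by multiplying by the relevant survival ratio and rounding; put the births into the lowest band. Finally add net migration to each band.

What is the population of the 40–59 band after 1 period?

Let group 1 be 0–19 through group 4 = 60–79.
Period 1:
Births: 13200 * 0.427 = 5636, 6200 * 0.368 = 2282 → total 7918
Group 2: 15500 * 0.986 = 15283
Group 3: 13200 * 0.962 = 12698
Group 4: 6200 * 0.939 = 5822
Net migration: Group 2 − 70 → 15213
Population now: 0–19=7918, 20–39=15213, 40–59=12698, 60–79=5822

12698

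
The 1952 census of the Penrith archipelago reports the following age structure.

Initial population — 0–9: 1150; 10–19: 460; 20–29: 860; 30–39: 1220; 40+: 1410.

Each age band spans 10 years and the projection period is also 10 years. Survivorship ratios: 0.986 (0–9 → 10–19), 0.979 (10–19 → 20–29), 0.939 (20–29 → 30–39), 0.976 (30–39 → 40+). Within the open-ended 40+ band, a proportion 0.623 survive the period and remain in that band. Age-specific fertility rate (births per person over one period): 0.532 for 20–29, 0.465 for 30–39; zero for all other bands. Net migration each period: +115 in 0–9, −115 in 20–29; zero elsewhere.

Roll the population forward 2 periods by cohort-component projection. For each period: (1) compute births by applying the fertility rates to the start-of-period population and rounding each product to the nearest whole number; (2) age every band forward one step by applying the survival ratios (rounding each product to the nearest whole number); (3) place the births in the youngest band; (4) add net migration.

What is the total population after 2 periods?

Let group 1 be 0–9 through group 5 = 40+.
[period 1]
Births: 860 × 0.532 = 458  |  1220 × 0.465 = 567 — total 1025
Group 2: 1150 × 0.986 = 1134
Group 3: 460 × 0.979 = 450
Group 4: 860 × 0.939 = 808
Group 5: 1220 × 0.976 + 1410 × 0.623 = 1191 + 878 = 2069
Net migration: Group 1 + 115 → 1140; Group 3 − 115 → 335
→ [1140, 1134, 335, 808, 2069]
[period 2]
Births: 335 × 0.532 = 178  |  808 × 0.465 = 376 — total 554
Group 2: 1140 × 0.986 = 1124
Group 3: 1134 × 0.979 = 1110
Group 4: 335 × 0.939 = 315
Group 5: 808 × 0.976 + 2069 × 0.623 = 789 + 1289 = 2078
Net migration: Group 1 + 115 → 669; Group 3 − 115 → 995
→ [669, 1124, 995, 315, 2078]
Total after period 2: 669 + 1124 + 995 + 315 + 2078 = 5181

5181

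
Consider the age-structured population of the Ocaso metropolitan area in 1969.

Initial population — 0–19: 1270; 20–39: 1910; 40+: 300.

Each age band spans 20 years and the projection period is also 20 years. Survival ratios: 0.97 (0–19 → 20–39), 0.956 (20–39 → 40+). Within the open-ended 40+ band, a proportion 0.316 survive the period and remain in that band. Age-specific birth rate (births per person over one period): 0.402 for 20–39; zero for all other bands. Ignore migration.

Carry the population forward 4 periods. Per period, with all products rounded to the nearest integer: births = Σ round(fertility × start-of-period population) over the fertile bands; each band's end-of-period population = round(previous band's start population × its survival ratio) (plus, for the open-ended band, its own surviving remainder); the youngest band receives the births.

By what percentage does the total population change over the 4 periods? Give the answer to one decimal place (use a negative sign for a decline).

Period 1:
Births: 1910 × 0.402 = 768
20–39: 1270 × 0.97 = 1232
40+: 1910 × 0.956 + 300 × 0.316 = 1826 + 95 = 1921
Population now: 0–19=768, 20–39=1232, 40+=1921
Period 2:
Births: 1232 × 0.402 = 495
20–39: 768 × 0.97 = 745
40+: 1232 × 0.956 + 1921 × 0.316 = 1178 + 607 = 1785
Population now: 0–19=495, 20–39=745, 40+=1785
Period 3:
Births: 745 × 0.402 = 299
20–39: 495 × 0.97 = 480
40+: 745 × 0.956 + 1785 × 0.316 = 712 + 564 = 1276
Population now: 0–19=299, 20–39=480, 40+=1276
Period 4:
Births: 480 × 0.402 = 193
20–39: 299 × 0.97 = 290
40+: 480 × 0.956 + 1276 × 0.316 = 459 + 403 = 862
Population now: 0–19=193, 20–39=290, 40+=862
Total: 3480 → 1345; change = -2135; percentage change = -61.4%

-61.4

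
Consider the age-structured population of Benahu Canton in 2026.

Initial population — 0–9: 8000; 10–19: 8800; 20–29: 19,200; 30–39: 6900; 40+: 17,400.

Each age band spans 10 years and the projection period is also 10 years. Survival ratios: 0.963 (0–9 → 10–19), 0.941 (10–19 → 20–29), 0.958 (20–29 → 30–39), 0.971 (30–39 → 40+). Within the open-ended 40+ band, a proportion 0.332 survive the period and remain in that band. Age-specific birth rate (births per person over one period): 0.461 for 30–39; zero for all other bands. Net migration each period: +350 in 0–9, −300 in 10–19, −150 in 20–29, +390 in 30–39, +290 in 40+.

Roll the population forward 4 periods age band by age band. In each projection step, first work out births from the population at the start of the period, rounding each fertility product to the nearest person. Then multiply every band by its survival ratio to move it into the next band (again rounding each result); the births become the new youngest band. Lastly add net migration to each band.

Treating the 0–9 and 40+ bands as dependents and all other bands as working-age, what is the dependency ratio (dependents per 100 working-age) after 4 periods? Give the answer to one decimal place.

109.4

Period 1.
Births: 6900 * 0.461 = 3181
10–19: 8000 * 0.963 = 7704
20–29: 8800 * 0.941 = 8281
30–39: 19200 * 0.958 = 18394
40+: 6900 * 0.971 + 17400 * 0.332 = 6700 + 5777 = 12477
Net migration: 0–9 + 350 → 3531; 10–19 − 300 → 7404; 20–29 − 150 → 8131; 30–39 + 390 → 18784; 40+ + 290 → 12767
End of period: [3531, 7404, 8131, 18784, 12767]
Period 2.
Births: 18784 * 0.461 = 8659
10–19: 3531 * 0.963 = 3400
20–29: 7404 * 0.941 = 6967
30–39: 8131 * 0.958 = 7789
40+: 18784 * 0.971 + 12767 * 0.332 = 18239 + 4239 = 22478
Net migration: 0–9 + 350 → 9009; 10–19 − 300 → 3100; 20–29 − 150 → 6817; 30–39 + 390 → 8179; 40+ + 290 → 22768
End of period: [9009, 3100, 6817, 8179, 22768]
Period 3.
Births: 8179 * 0.461 = 3771
10–19: 9009 * 0.963 = 8676
20–29: 3100 * 0.941 = 2917
30–39: 6817 * 0.958 = 6531
40+: 8179 * 0.971 + 22768 * 0.332 = 7942 + 7559 = 15501
Net migration: 0–9 + 350 → 4121; 10–19 − 300 → 8376; 20–29 − 150 → 2767; 30–39 + 390 → 6921; 40+ + 290 → 15791
End of period: [4121, 8376, 2767, 6921, 15791]
Period 4.
Births: 6921 * 0.461 = 3191
10–19: 4121 * 0.963 = 3969
20–29: 8376 * 0.941 = 7882
30–39: 2767 * 0.958 = 2651
40+: 6921 * 0.971 + 15791 * 0.332 = 6720 + 5243 = 11963
Net migration: 0–9 + 350 → 3541; 10–19 − 300 → 3669; 20–29 − 150 → 7732; 30–39 + 390 → 3041; 40+ + 290 → 12253
End of period: [3541, 3669, 7732, 3041, 12253]
Dependents (band 0–9 + band 40+) = 3541 + 12253 = 15794; working-age = 14442; ratio = 15794/14442 × 100 = 109.4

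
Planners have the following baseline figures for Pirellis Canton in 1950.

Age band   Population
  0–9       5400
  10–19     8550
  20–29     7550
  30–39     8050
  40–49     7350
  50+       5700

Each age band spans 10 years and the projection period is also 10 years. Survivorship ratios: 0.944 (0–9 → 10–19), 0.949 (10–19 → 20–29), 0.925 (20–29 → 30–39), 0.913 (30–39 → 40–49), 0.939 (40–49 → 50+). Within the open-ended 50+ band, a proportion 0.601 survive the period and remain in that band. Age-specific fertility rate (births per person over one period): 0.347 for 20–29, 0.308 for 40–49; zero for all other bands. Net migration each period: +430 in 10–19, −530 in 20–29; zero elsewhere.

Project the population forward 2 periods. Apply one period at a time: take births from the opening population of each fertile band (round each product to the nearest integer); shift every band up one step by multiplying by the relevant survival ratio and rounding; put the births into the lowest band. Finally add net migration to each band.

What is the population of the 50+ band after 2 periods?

— Period 1 —
Births: 7550 × 0.347 = 2620, 7350 × 0.308 = 2264 → 4884
10–19: 5400 × 0.944 = 5098
20–29: 8550 × 0.949 = 8114
30–39: 7550 × 0.925 = 6984
40–49: 8050 × 0.913 = 7350
50+: 7350 × 0.939 + 5700 × 0.601 = 6902 + 3426 = 10328
Net migration: 10–19 + 430 → 5528; 20–29 − 530 → 7584
→ [4884, 5528, 7584, 6984, 7350, 10328]
— Period 2 —
Births: 7584 × 0.347 = 2632, 7350 × 0.308 = 2264 → 4896
10–19: 4884 × 0.944 = 4610
20–29: 5528 × 0.949 = 5246
30–39: 7584 × 0.925 = 7015
40–49: 6984 × 0.913 = 6376
50+: 7350 × 0.939 + 10328 × 0.601 = 6902 + 6207 = 13109
Net migration: 10–19 + 430 → 5040; 20–29 − 530 → 4716
→ [4896, 5040, 4716, 7015, 6376, 13109]

13109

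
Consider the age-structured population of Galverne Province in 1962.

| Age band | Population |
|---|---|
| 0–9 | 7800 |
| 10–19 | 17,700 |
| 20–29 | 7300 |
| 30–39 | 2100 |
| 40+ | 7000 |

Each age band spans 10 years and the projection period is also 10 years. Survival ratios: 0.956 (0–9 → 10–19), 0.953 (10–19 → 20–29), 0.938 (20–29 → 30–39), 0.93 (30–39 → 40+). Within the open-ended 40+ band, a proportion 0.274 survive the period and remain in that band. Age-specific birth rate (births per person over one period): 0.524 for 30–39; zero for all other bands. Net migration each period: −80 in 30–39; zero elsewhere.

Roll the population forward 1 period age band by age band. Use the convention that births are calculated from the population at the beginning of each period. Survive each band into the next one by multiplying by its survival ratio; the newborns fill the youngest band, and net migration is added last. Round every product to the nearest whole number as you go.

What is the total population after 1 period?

(Groups numbered youngest = 1 to oldest = 5.)
[period 1]
Births: 2100 * 0.524 = 1100
Group 2: 7800 * 0.956 = 7457
Group 3: 17700 * 0.953 = 16868
Group 4: 7300 * 0.938 = 6847
Group 5: 2100 * 0.93 + 7000 * 0.274 = 1953 + 1918 = 3871
Net migration: Group 4 − 80 → 6767
Giving 1100 / 7457 / 16868 / 6767 / 3871.
Total after period 1: 1100 + 7457 + 16868 + 6767 + 3871 = 36063

36063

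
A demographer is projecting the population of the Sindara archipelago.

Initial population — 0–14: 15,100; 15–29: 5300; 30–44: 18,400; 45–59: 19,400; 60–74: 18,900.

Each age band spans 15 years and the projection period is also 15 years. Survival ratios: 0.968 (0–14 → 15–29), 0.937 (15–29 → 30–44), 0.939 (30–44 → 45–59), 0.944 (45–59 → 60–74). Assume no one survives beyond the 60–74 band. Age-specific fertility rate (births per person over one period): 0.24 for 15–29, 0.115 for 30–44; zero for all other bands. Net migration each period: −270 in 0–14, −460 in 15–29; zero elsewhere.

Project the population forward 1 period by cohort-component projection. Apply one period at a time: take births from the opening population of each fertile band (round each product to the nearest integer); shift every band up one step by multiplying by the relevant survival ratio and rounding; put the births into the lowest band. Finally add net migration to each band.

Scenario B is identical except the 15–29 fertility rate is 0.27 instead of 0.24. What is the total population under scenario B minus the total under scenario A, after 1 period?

(Groups numbered youngest = 1 to oldest = 5.)
After projecting period 1:
Births: 5300 * 0.24 = 1272, 18400 * 0.115 = 2116 → total 3388
Group 2: 15100 * 0.968 = 14617
Group 3: 5300 * 0.937 = 4966
Group 4: 18400 * 0.939 = 17278
Group 5: 19400 * 0.944 = 18314
Net migration: Group 1 − 270 → 3118; Group 2 − 460 → 14157
Population now: 0–14=3118, 15–29=14157, 30–44=4966, 45–59=17278, 60–74=18314
Scenario A total after 1 period: 57833
Scenario B projection —
After projecting period 1:
Births: 5300 * 0.27 = 1431, 18400 * 0.115 = 2116 → total 3547
Group 2: 15100 * 0.968 = 14617
Group 3: 5300 * 0.937 = 4966
Group 4: 18400 * 0.939 = 17278
Group 5: 19400 * 0.944 = 18314
Net migration: Group 1 − 270 → 3277; Group 2 − 460 → 14157
Population now: 0–14=3277, 15–29=14157, 30–44=4966, 45–59=17278, 60–74=18314
Scenario B total after 1 period: 57992
Difference B − A = 57992 − 57833 = 159

159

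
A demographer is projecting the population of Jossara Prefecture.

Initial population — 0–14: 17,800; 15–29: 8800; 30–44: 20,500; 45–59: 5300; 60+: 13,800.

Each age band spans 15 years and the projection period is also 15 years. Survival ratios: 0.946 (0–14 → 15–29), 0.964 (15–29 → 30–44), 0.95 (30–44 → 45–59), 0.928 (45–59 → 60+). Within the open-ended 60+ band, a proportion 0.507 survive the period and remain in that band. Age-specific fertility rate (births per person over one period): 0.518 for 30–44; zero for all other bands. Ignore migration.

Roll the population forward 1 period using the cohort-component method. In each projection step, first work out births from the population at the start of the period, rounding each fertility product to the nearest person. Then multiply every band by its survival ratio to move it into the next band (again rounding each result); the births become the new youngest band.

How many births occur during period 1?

10619

(Groups numbered youngest = 1 to oldest = 5.)
Period 1.
Births: 20500 × 0.518 = 10619
Group 2: 17800 × 0.946 = 16839
Group 3: 8800 × 0.964 = 8483
Group 4: 20500 × 0.95 = 19475
Group 5: 5300 × 0.928 + 13800 × 0.507 = 4918 + 6997 = 11915
Population now: 0–14=10619, 15–29=16839, 30–44=8483, 45–59=19475, 60+=11915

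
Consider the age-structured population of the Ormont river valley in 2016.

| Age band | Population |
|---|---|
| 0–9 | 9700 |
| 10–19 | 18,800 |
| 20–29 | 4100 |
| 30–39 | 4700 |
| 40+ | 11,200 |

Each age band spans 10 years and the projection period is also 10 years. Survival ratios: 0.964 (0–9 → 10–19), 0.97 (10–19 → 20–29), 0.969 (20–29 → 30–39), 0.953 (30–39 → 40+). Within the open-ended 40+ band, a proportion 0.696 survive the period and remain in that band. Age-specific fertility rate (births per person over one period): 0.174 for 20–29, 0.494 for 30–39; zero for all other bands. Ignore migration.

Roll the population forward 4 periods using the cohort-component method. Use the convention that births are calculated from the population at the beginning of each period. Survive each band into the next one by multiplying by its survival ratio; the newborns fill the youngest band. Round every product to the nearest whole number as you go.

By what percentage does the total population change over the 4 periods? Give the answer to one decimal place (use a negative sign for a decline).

Period 1:
Births: 4100 × 0.174 = 713, 4700 × 0.494 = 2322 — total 3035
10–19: 9700 × 0.964 = 9351
20–29: 18800 × 0.97 = 18236
30–39: 4100 × 0.969 = 3973
40+: 4700 × 0.953 + 11200 × 0.696 = 4479 + 7795 = 12274
Population now: 0–9=3035, 10–19=9351, 20–29=18236, 30–39=3973, 40+=12274
Period 2:
Births: 18236 × 0.174 = 3173, 3973 × 0.494 = 1963 — total 5136
10–19: 3035 × 0.964 = 2926
20–29: 9351 × 0.97 = 9070
30–39: 18236 × 0.969 = 17671
40+: 3973 × 0.953 + 12274 × 0.696 = 3786 + 8543 = 12329
Population now: 0–9=5136, 10–19=2926, 20–29=9070, 30–39=17671, 40+=12329
Period 3:
Births: 9070 × 0.174 = 1578, 17671 × 0.494 = 8729 — total 10307
10–19: 5136 × 0.964 = 4951
20–29: 2926 × 0.97 = 2838
30–39: 9070 × 0.969 = 8789
40+: 17671 × 0.953 + 12329 × 0.696 = 16840 + 8581 = 25421
Population now: 0–9=10307, 10–19=4951, 20–29=2838, 30–39=8789, 40+=25421
Period 4:
Births: 2838 × 0.174 = 494, 8789 × 0.494 = 4342 — total 4836
10–19: 10307 × 0.964 = 9936
20–29: 4951 × 0.97 = 4802
30–39: 2838 × 0.969 = 2750
40+: 8789 × 0.953 + 25421 × 0.696 = 8376 + 17693 = 26069
Population now: 0–9=4836, 10–19=9936, 20–29=4802, 30–39=2750, 40+=26069
Total: 48500 → 48393; change = -107; percentage change = -0.2%

-0.2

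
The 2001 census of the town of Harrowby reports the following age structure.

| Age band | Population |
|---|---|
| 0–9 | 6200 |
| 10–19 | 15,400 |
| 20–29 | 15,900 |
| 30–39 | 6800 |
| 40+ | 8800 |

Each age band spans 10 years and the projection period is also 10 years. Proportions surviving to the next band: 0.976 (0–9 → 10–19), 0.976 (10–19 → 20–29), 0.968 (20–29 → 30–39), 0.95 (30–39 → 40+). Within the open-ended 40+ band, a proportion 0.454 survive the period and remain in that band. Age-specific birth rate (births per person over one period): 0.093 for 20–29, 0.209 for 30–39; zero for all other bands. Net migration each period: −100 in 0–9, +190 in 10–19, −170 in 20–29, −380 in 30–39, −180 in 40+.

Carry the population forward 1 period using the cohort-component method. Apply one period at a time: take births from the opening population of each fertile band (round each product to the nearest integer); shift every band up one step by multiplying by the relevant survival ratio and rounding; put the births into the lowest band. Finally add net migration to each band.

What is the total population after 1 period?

49187

Period 1:
Births: 15900 × 0.093 = 1479 ; 6800 × 0.209 = 1421 → 2900
10–19: 6200 × 0.976 = 6051
20–29: 15400 × 0.976 = 15030
30–39: 15900 × 0.968 = 15391
40+: 6800 × 0.95 + 8800 × 0.454 = 6460 + 3995 = 10455
Net migration: 0–9 − 100 → 2800; 10–19 + 190 → 6241; 20–29 − 170 → 14860; 30–39 − 380 → 15011; 40+ − 180 → 10275
→ [2800, 6241, 14860, 15011, 10275]
Total after period 1: 2800 + 6241 + 14860 + 15011 + 10275 = 49187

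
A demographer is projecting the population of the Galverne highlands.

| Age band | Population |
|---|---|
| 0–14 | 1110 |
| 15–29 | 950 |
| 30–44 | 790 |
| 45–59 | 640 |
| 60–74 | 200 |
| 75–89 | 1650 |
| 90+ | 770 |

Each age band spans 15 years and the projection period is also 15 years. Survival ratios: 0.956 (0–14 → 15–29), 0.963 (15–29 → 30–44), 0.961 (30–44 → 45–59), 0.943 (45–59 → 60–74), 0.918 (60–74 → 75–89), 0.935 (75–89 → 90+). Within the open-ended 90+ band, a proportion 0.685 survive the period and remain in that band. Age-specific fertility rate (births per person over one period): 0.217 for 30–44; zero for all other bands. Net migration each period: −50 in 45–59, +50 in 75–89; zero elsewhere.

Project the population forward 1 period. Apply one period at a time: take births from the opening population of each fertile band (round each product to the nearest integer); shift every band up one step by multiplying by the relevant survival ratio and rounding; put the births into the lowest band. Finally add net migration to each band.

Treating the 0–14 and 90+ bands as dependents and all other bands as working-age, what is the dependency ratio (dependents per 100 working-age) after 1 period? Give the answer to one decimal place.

Call the bands 1 to 7, youngest first.
After projecting period 1:
Births: 790 × 0.217 = 171
Band 2: 1110 × 0.956 = 1061
Band 3: 950 × 0.963 = 915
Band 4: 790 × 0.961 = 759
Band 5: 640 × 0.943 = 604
Band 6: 200 × 0.918 = 184
Band 7: 1650 × 0.935 + 770 × 0.685 = 1543 + 527 = 2070
Net migration: Band 4 − 50 → 709; Band 6 + 50 → 234
End of period: [171, 1061, 915, 709, 604, 234, 2070]
Dependents (band 0–14 + band 90+) = 171 + 2070 = 2241; working-age = 3523; ratio = 2241/3523 × 100 = 63.6

63.6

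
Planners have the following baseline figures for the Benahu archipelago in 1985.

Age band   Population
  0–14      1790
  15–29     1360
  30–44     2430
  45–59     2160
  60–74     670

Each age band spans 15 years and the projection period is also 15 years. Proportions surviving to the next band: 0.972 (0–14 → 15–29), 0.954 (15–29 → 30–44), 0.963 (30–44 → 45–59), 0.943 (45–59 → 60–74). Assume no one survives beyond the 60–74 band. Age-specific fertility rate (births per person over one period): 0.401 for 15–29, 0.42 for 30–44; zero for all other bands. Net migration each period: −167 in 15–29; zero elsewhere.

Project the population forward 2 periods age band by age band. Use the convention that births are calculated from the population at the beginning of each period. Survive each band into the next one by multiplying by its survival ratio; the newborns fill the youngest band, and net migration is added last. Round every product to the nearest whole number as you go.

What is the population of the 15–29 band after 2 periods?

After projecting period 1:
Births: 1360 × 0.401 = 545 ; 2430 × 0.42 = 1021 ⇒ total 1566
15–29: 1790 × 0.972 = 1740
30–44: 1360 × 0.954 = 1297
45–59: 2430 × 0.963 = 2340
60–74: 2160 × 0.943 = 2037
Net migration: 15–29 − 167 → 1573
End of period: [1566, 1573, 1297, 2340, 2037]
After projecting period 2:
Births: 1573 × 0.401 = 631 ; 1297 × 0.42 = 545 ⇒ total 1176
15–29: 1566 × 0.972 = 1522
30–44: 1573 × 0.954 = 1501
45–59: 1297 × 0.963 = 1249
60–74: 2340 × 0.943 = 2207
Net migration: 15–29 − 167 → 1355
End of period: [1176, 1355, 1501, 1249, 2207]

1355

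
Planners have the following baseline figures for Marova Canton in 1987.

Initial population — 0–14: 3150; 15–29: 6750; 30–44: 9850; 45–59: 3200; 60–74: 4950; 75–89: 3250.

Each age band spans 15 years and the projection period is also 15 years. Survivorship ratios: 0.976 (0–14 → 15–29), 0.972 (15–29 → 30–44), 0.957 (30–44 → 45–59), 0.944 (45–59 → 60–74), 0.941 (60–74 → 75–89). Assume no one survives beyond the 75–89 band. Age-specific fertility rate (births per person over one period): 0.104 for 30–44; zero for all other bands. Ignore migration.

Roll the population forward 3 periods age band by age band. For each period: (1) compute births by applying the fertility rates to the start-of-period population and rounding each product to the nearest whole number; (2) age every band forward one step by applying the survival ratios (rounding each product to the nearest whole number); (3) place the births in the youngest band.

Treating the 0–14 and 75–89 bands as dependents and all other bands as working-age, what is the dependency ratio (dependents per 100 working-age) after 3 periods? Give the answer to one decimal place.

83.3

Let group 1 be 0–14 through group 6 = 75–89.
Period 1:
Births: 9850 × 0.104 = 1024
Group 2: 3150 × 0.976 = 3074
Group 3: 6750 × 0.972 = 6561
Group 4: 9850 × 0.957 = 9426
Group 5: 3200 × 0.944 = 3021
Group 6: 4950 × 0.941 = 4658
End of period: [1024, 3074, 6561, 9426, 3021, 4658]
Period 2:
Births: 6561 × 0.104 = 682
Group 2: 1024 × 0.976 = 999
Group 3: 3074 × 0.972 = 2988
Group 4: 6561 × 0.957 = 6279
Group 5: 9426 × 0.944 = 8898
Group 6: 3021 × 0.941 = 2843
End of period: [682, 999, 2988, 6279, 8898, 2843]
Period 3:
Births: 2988 × 0.104 = 311
Group 2: 682 × 0.976 = 666
Group 3: 999 × 0.972 = 971
Group 4: 2988 × 0.957 = 2860
Group 5: 6279 × 0.944 = 5927
Group 6: 8898 × 0.941 = 8373
End of period: [311, 666, 971, 2860, 5927, 8373]
Dependents (band 0–14 + band 75–89) = 311 + 8373 = 8684; working-age = 10424; ratio = 8684/10424 × 100 = 83.3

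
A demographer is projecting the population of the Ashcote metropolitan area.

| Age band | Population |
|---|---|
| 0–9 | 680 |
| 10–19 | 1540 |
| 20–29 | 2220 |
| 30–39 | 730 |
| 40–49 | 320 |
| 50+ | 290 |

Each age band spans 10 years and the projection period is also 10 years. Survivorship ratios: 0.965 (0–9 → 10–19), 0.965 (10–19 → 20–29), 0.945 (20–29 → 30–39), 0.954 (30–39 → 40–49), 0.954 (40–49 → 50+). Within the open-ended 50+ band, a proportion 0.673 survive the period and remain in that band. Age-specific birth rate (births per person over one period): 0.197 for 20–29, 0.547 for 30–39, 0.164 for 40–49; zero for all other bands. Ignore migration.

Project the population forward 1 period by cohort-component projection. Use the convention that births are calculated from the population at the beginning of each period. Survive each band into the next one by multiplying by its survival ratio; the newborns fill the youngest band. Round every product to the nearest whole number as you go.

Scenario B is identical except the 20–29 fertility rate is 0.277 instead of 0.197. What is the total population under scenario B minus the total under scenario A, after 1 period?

178

Period 1:
Births: 2220 * 0.197 = 437 ; 730 * 0.547 = 399 ; 320 * 0.164 = 52 ⇒ total 888
10–19: 680 * 0.965 = 656
20–29: 1540 * 0.965 = 1486
30–39: 2220 * 0.945 = 2098
40–49: 730 * 0.954 = 696
50+: 320 * 0.954 + 290 * 0.673 = 305 + 195 = 500
→ [888, 656, 1486, 2098, 696, 500]
Scenario A total after 1 period: 6324
Scenario B projection —
Period 1:
Births: 2220 * 0.277 = 615 ; 730 * 0.547 = 399 ; 320 * 0.164 = 52 ⇒ total 1066
10–19: 680 * 0.965 = 656
20–29: 1540 * 0.965 = 1486
30–39: 2220 * 0.945 = 2098
40–49: 730 * 0.954 = 696
50+: 320 * 0.954 + 290 * 0.673 = 305 + 195 = 500
→ [1066, 656, 1486, 2098, 696, 500]
Scenario B total after 1 period: 6502
Difference B − A = 6502 − 6324 = 178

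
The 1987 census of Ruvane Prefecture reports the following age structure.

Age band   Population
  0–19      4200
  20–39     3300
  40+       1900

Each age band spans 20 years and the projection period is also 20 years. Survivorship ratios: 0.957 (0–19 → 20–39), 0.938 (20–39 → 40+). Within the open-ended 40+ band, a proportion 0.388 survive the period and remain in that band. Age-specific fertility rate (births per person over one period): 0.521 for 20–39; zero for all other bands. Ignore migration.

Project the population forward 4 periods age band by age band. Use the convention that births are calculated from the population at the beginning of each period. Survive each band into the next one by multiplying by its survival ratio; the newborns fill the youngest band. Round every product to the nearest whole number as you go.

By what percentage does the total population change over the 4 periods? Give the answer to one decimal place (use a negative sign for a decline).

Numbering the bands 1..3 from youngest to oldest:
Period 1.
Births: 3300 × 0.521 = 1719
Band 2: 4200 × 0.957 = 4019
Band 3: 3300 × 0.938 + 1900 × 0.388 = 3095 + 737 = 3832
Giving 1719 / 4019 / 3832.
Period 2.
Births: 4019 × 0.521 = 2094
Band 2: 1719 × 0.957 = 1645
Band 3: 4019 × 0.938 + 3832 × 0.388 = 3770 + 1487 = 5257
Giving 2094 / 1645 / 5257.
Period 3.
Births: 1645 × 0.521 = 857
Band 2: 2094 × 0.957 = 2004
Band 3: 1645 × 0.938 + 5257 × 0.388 = 1543 + 2040 = 3583
Giving 857 / 2004 / 3583.
Period 4.
Births: 2004 × 0.521 = 1044
Band 2: 857 × 0.957 = 820
Band 3: 2004 × 0.938 + 3583 × 0.388 = 1880 + 1390 = 3270
Giving 1044 / 820 / 3270.
Total: 9400 → 5134; change = -4266; percentage change = -45.4%

-45.4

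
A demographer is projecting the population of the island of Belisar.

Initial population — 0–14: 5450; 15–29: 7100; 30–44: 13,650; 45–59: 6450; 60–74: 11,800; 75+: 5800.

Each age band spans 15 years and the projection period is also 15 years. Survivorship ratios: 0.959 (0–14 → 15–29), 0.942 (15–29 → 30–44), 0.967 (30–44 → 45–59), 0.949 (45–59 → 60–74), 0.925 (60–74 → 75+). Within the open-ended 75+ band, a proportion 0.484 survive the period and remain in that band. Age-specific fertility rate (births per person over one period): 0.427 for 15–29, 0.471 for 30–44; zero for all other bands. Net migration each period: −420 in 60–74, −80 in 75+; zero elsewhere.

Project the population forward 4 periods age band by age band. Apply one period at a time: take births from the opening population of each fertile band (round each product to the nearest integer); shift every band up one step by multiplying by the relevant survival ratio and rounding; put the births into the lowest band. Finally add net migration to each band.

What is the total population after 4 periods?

Numbering the groups 1..6 from youngest to oldest:
— Period 1 —
Births: 7100 × 0.427 = 3032, 13650 × 0.471 = 6429 → 9461
Group 2: 5450 × 0.959 = 5227
Group 3: 7100 × 0.942 = 6688
Group 4: 13650 × 0.967 = 13200
Group 5: 6450 × 0.949 = 6121
Group 6: 11800 × 0.925 + 5800 × 0.484 = 10915 + 2807 = 13722
Net migration: Group 5 − 420 → 5701; Group 6 − 80 → 13642
End of period: [9461, 5227, 6688, 13200, 5701, 13642]
— Period 2 —
Births: 5227 × 0.427 = 2232, 6688 × 0.471 = 3150 → 5382
Group 2: 9461 × 0.959 = 9073
Group 3: 5227 × 0.942 = 4924
Group 4: 6688 × 0.967 = 6467
Group 5: 13200 × 0.949 = 12527
Group 6: 5701 × 0.925 + 13642 × 0.484 = 5273 + 6603 = 11876
Net migration: Group 5 − 420 → 12107; Group 6 − 80 → 11796
End of period: [5382, 9073, 4924, 6467, 12107, 11796]
— Period 3 —
Births: 9073 × 0.427 = 3874, 4924 × 0.471 = 2319 → 6193
Group 2: 5382 × 0.959 = 5161
Group 3: 9073 × 0.942 = 8547
Group 4: 4924 × 0.967 = 4762
Group 5: 6467 × 0.949 = 6137
Group 6: 12107 × 0.925 + 11796 × 0.484 = 11199 + 5709 = 16908
Net migration: Group 5 − 420 → 5717; Group 6 − 80 → 16828
End of period: [6193, 5161, 8547, 4762, 5717, 16828]
— Period 4 —
Births: 5161 × 0.427 = 2204, 8547 × 0.471 = 4026 → 6230
Group 2: 6193 × 0.959 = 5939
Group 3: 5161 × 0.942 = 4862
Group 4: 8547 × 0.967 = 8265
Group 5: 4762 × 0.949 = 4519
Group 6: 5717 × 0.925 + 16828 × 0.484 = 5288 + 8145 = 13433
Net migration: Group 5 − 420 → 4099; Group 6 − 80 → 13353
End of period: [6230, 5939, 4862, 8265, 4099, 13353]
Total after period 4: 6230 + 5939 + 4862 + 8265 + 4099 + 13353 = 42748

42748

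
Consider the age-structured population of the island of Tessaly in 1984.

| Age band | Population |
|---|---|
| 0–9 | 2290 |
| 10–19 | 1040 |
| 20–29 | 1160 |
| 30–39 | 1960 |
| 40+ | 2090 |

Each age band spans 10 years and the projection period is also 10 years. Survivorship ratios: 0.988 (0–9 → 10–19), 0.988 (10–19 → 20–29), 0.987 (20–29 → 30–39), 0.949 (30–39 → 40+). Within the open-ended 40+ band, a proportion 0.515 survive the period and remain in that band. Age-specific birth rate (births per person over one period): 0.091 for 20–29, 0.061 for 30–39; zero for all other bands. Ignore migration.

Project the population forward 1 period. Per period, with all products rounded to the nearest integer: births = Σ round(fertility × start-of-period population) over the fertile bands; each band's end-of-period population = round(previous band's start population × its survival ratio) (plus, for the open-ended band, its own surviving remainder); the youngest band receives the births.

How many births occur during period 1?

226

Numbering the groups 1..5 from youngest to oldest:
After projecting period 1:
Births: 1160 × 0.091 = 106 ; 1960 × 0.061 = 120 — total 226
Group 2: 2290 × 0.988 = 2263
Group 3: 1040 × 0.988 = 1028
Group 4: 1160 × 0.987 = 1145
Group 5: 1960 × 0.949 + 2090 × 0.515 = 1860 + 1076 = 2936
→ [226, 2263, 1028, 1145, 2936]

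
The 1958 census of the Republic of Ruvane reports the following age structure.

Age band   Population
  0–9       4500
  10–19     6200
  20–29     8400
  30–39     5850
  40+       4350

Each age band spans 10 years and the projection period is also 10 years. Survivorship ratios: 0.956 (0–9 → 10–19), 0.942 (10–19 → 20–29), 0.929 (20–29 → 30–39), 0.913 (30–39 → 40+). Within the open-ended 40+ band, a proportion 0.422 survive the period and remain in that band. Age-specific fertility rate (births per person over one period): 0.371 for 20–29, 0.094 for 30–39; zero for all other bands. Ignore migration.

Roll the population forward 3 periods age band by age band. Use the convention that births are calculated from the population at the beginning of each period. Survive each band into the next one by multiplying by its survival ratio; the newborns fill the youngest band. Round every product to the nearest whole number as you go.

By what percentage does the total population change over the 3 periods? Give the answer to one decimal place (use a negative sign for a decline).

-28.0

Call the groups 1 to 5, youngest first.
[period 1]
Births: 8400 × 0.371 = 3116 ; 5850 × 0.094 = 550 — total 3666
Group 2: 4500 × 0.956 = 4302
Group 3: 6200 × 0.942 = 5840
Group 4: 8400 × 0.929 = 7804
Group 5: 5850 × 0.913 + 4350 × 0.422 = 5341 + 1836 = 7177
End of period: [3666, 4302, 5840, 7804, 7177]
[period 2]
Births: 5840 × 0.371 = 2167 ; 7804 × 0.094 = 734 — total 2901
Group 2: 3666 × 0.956 = 3505
Group 3: 4302 × 0.942 = 4052
Group 4: 5840 × 0.929 = 5425
Group 5: 7804 × 0.913 + 7177 × 0.422 = 7125 + 3029 = 10154
End of period: [2901, 3505, 4052, 5425, 10154]
[period 3]
Births: 4052 × 0.371 = 1503 ; 5425 × 0.094 = 510 — total 2013
Group 2: 2901 × 0.956 = 2773
Group 3: 3505 × 0.942 = 3302
Group 4: 4052 × 0.929 = 3764
Group 5: 5425 × 0.913 + 10154 × 0.422 = 4953 + 4285 = 9238
End of period: [2013, 2773, 3302, 3764, 9238]
Total: 29300 → 21090; change = -8210; percentage change = -28.0%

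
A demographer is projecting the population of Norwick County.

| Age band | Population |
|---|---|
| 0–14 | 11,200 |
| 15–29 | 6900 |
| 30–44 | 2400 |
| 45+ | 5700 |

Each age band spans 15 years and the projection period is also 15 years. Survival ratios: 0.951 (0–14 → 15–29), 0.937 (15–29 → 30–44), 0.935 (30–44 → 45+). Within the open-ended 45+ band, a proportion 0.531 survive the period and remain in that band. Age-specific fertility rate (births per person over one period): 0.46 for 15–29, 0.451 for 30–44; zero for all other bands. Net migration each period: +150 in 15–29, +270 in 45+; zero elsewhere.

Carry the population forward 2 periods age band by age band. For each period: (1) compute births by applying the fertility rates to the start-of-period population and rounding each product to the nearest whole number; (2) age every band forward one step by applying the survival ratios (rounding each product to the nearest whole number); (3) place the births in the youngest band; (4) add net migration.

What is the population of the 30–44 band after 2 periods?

Period 1:
Births: 6900 × 0.46 = 3174, 2400 × 0.451 = 1082 → total 4256
15–29: 11200 × 0.951 = 10651
30–44: 6900 × 0.937 = 6465
45+: 2400 × 0.935 + 5700 × 0.531 = 2244 + 3027 = 5271
Net migration: 15–29 + 150 → 10801; 45+ + 270 → 5541
Giving 4256 / 10801 / 6465 / 5541.
Period 2:
Births: 10801 × 0.46 = 4968, 6465 × 0.451 = 2916 → total 7884
15–29: 4256 × 0.951 = 4047
30–44: 10801 × 0.937 = 10121
45+: 6465 × 0.935 + 5541 × 0.531 = 6045 + 2942 = 8987
Net migration: 15–29 + 150 → 4197; 45+ + 270 → 9257
Giving 7884 / 4197 / 10121 / 9257.

10121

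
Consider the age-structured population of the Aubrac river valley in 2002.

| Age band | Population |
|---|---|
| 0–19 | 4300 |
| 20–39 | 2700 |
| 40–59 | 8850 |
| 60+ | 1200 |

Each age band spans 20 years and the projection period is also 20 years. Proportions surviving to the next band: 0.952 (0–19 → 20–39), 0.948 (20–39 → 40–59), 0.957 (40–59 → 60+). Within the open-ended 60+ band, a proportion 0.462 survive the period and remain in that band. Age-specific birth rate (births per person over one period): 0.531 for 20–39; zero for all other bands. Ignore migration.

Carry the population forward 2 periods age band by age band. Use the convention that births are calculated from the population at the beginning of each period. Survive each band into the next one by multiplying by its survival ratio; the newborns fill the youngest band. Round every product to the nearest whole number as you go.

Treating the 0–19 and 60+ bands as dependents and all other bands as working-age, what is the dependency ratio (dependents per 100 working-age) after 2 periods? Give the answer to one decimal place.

167.6

Let band 1 be 0–19 through band 4 = 60+.
Period 1:
Births: 2700 × 0.531 = 1434
Band 2: 4300 × 0.952 = 4094
Band 3: 2700 × 0.948 = 2560
Band 4: 8850 × 0.957 + 1200 × 0.462 = 8469 + 554 = 9023
→ [1434, 4094, 2560, 9023]
Period 2:
Births: 4094 × 0.531 = 2174
Band 2: 1434 × 0.952 = 1365
Band 3: 4094 × 0.948 = 3881
Band 4: 2560 × 0.957 + 9023 × 0.462 = 2450 + 4169 = 6619
→ [2174, 1365, 3881, 6619]
Dependents (band 0–19 + band 60+) = 2174 + 6619 = 8793; working-age = 5246; ratio = 8793/5246 × 100 = 167.6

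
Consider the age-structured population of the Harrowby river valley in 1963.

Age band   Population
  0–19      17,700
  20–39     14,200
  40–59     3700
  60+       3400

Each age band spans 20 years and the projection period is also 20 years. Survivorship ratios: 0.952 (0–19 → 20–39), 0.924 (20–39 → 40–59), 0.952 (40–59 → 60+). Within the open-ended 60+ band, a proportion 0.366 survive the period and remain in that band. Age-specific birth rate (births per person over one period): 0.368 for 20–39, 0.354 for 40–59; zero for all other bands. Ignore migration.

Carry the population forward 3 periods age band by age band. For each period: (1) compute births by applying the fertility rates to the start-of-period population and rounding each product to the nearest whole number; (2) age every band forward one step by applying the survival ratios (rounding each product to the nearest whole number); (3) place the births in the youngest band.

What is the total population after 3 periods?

43907

Numbering the bands 1..4 from youngest to oldest:
After projecting period 1:
Births: 14200 × 0.368 = 5226 ; 3700 × 0.354 = 1310 — total 6536
Band 2: 17700 × 0.952 = 16850
Band 3: 14200 × 0.924 = 13121
Band 4: 3700 × 0.952 + 3400 × 0.366 = 3522 + 1244 = 4766
Population now: 0–19=6536, 20–39=16850, 40–59=13121, 60+=4766
After projecting period 2:
Births: 16850 × 0.368 = 6201 ; 13121 × 0.354 = 4645 — total 10846
Band 2: 6536 × 0.952 = 6222
Band 3: 16850 × 0.924 = 15569
Band 4: 13121 × 0.952 + 4766 × 0.366 = 12491 + 1744 = 14235
Population now: 0–19=10846, 20–39=6222, 40–59=15569, 60+=14235
After projecting period 3:
Births: 6222 × 0.368 = 2290 ; 15569 × 0.354 = 5511 — total 7801
Band 2: 10846 × 0.952 = 10325
Band 3: 6222 × 0.924 = 5749
Band 4: 15569 × 0.952 + 14235 × 0.366 = 14822 + 5210 = 20032
Population now: 0–19=7801, 20–39=10325, 40–59=5749, 60+=20032
Total after period 3: 7801 + 10325 + 5749 + 20032 = 43907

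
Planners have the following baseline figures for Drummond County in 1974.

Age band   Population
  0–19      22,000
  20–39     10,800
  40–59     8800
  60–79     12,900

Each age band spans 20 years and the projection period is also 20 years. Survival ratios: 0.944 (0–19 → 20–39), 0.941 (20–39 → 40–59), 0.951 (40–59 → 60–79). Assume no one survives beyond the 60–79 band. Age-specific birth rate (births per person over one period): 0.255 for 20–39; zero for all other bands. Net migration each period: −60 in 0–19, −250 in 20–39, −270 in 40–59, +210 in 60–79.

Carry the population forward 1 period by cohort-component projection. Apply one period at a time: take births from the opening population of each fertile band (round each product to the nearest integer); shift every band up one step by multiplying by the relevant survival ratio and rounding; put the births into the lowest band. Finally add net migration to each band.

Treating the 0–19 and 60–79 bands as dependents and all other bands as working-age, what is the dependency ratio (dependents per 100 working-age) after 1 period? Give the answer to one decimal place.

37.1

— Period 1 —
Births: 10800 * 0.255 = 2754
20–39: 22000 * 0.944 = 20768
40–59: 10800 * 0.941 = 10163
60–79: 8800 * 0.951 = 8369
Net migration: 0–19 − 60 → 2694; 20–39 − 250 → 20518; 40–59 − 270 → 9893; 60–79 + 210 → 8579
Population now: 0–19=2694, 20–39=20518, 40–59=9893, 60–79=8579
Dependents (band 0–19 + band 60–79) = 2694 + 8579 = 11273; working-age = 30411; ratio = 11273/30411 × 100 = 37.1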